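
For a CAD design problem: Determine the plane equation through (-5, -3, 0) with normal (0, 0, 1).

The plane through P with normal n = (a, b, c) satisfies n·(r - P) = 0,
i.e. ax + by + cz = a·x₀ + b·y₀ + c·z₀.
d = 0·(-5) + 0·(-3) + 1·0
  = 0 + 0 + 0
  = 0
Equation: z = 0

z = 0


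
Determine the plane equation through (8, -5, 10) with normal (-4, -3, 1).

The plane through P with normal n = (a, b, c) satisfies n·(r - P) = 0,
i.e. ax + by + cz = a·x₀ + b·y₀ + c·z₀.
d = (-4)·8 + (-3)·(-5) + 1·10
  = -32 + 15 + 10
  = -7
Equation: -4x - 3y + z = -7

-4x - 3y + z = -7


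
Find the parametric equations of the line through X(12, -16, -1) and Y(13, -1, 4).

Direction vector d = Y - X = (13 - 12, -1 + 16, 4 + 1) = (1, 15, 5)
Parametric form r = X + t·d:
x = 12 + t, y = -16 + 15t, z = -1 + 5t

x = 12 + t, y = -16 + 15t, z = -1 + 5t


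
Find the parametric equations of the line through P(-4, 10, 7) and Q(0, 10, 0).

Direction vector d = Q - P = (0 + 4, 10 - 10, 0 - 7) = (4, 0, -7)
Parametric form r = P + t·d:
x = -4 + 4t, y = 10, z = 7 - 7t

x = -4 + 4t, y = 10, z = 7 - 7t


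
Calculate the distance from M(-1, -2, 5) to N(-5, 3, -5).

d = √[(x₂-x₁)² + (y₂-y₁)² + (z₂-z₁)²]
  = √[(-4)² + 5² + (-10)²]
  = √[16 + 25 + 100]
  = √141
  ≈ 11.87

11.87


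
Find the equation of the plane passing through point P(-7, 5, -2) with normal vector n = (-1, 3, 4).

The plane through P with normal n = (a, b, c) satisfies n·(r - P) = 0,
i.e. ax + by + cz = a·x₀ + b·y₀ + c·z₀.
d = (-1)·(-7) + 3·5 + 4·(-2)
  = 7 + 15 - 8
  = 14
Equation: -x + 3y + 4z = 14

-x + 3y + 4z = 14


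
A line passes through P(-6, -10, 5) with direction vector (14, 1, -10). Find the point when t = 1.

P(t) = P + t·d
  = (-6 + 14·1, -10 + 1·1, 5 + (-10)·1)
  = (-6 + 14, -10 + 1, 5 - 10)
  = (8, -9, -5)

(8, -9, -5)


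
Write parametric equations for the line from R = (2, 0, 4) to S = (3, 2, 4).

Direction vector d = S - R = (3 - 2, 2 + 0, 4 - 4) = (1, 2, 0)
Parametric form r = R + t·d:
x = 2 + t, y = 0 + 2t, z = 4

x = 2 + t, y = 0 + 2t, z = 4


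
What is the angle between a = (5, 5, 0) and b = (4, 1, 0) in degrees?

a·b = 5·4 + 5·1 + 0·0 = 20 + 5 + 0 = 25
|a| = √(5² + 5² + 0²) = √50 ≈ 7.071
|b| = √(4² + 1² + 0²) = √17 ≈ 4.123
cos θ = (a·b)/(|a||b|) = 25/(7.071·4.123) ≈ 0.8575
θ = arccos(0.8575) ≈ 30.96°

30.96°


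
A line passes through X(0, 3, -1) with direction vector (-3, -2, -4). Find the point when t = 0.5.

P(t) = X + t·d
  = (0 + (-3)·0.5, 3 + (-2)·0.5, -1 + (-4)·0.5)
  = (0 - 1.5, 3 - 1, -1 - 2)
  = (-1.5, 2, -3)

(-1.5, 2, -3)


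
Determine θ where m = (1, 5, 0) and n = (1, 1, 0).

m·n = 1·1 + 5·1 + 0·0 = 1 + 5 + 0 = 6
|m| = √(1² + 5² + 0²) = √26 ≈ 5.099
|n| = √(1² + 1² + 0²) = √2 ≈ 1.414
cos θ = (m·n)/(|m||n|) = 6/(5.099·1.414) ≈ 0.8321
θ = arccos(0.8321) ≈ 33.69°

33.69°


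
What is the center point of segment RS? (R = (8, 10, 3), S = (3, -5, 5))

M = ((x₁+x₂)/2, (y₁+y₂)/2, (z₁+z₂)/2)
  = ((8 + 3)/2, (10 - 5)/2, (3 + 5)/2)
  = (11/2, 5/2, 8/2)
  = (5.5, 2.5, 4)

(5.5, 2.5, 4)


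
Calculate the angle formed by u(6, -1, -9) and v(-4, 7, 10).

u·v = 6·(-4) + (-1)·7 + (-9)·10 = -24 - 7 - 90 = -121
|u| = √(6² + (-1)² + (-9)²) = √118 ≈ 10.86
|v| = √((-4)² + 7² + 10²) = √165 ≈ 12.85
cos θ = (u·v)/(|u||v|) = -121/(10.86·12.85) ≈ -0.8672
θ = arccos(-0.8672) ≈ 150.1°

150.1°


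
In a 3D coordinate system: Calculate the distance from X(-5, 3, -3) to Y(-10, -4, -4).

d = √[(x₂-x₁)² + (y₂-y₁)² + (z₂-z₁)²]
  = √[(-5)² + (-7)² + (-1)²]
  = √[25 + 49 + 1]
  = √75
  ≈ 8.66

8.66


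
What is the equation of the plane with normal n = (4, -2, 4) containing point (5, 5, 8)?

The plane through P with normal n = (a, b, c) satisfies n·(r - P) = 0,
i.e. ax + by + cz = a·x₀ + b·y₀ + c·z₀.
d = 4·5 + (-2)·5 + 4·8
  = 20 - 10 + 32
  = 42
Equation: 4x - 2y + 4z = 42

4x - 2y + 4z = 42


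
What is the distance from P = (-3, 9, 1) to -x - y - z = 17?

distance = |a·x₀ + b·y₀ + c·z₀ - d| / √(a² + b² + c²)
  = |(-1)·(-3) + (-1)·9 + (-1)·1 - 17| / √((-1)² + (-1)² + (-1)²)
  = |3 - 9 - 1 - 17| / √(1 + 1 + 1)
  = |-24| / √3
  = 24 / 1.732
  ≈ 13.86

13.86


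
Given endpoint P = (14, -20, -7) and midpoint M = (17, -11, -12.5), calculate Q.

Q = 2M - P
  = (2·17 - 14, 2·(-11) - (-20), 2·(-12.5) - (-7))
  = (34 - 14, -22 + 20, -25 + 7)
  = (20, -2, -18)

(20, -2, -18)


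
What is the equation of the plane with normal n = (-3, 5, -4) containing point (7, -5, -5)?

The plane through P with normal n = (a, b, c) satisfies n·(r - P) = 0,
i.e. ax + by + cz = a·x₀ + b·y₀ + c·z₀.
d = (-3)·7 + 5·(-5) + (-4)·(-5)
  = -21 - 25 + 20
  = -26
Equation: -3x + 5y - 4z = -26

-3x + 5y - 4z = -26


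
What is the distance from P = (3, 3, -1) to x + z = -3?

distance = |a·x₀ + b·y₀ + c·z₀ - d| / √(a² + b² + c²)
  = |1·3 + 0·3 + 1·(-1) - (-3)| / √(1² + 0² + 1²)
  = |3 + 0 - 1 + 3| / √(1 + 0 + 1)
  = |5| / √2
  = 5 / 1.414
  ≈ 3.536

3.536


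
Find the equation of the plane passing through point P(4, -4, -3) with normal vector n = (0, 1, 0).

The plane through P with normal n = (a, b, c) satisfies n·(r - P) = 0,
i.e. ax + by + cz = a·x₀ + b·y₀ + c·z₀.
d = 0·4 + 1·(-4) + 0·(-3)
  = 0 - 4 + 0
  = -4
Equation: y = -4

y = -4


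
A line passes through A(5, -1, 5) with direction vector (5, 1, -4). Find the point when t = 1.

P(t) = A + t·d
  = (5 + 5·1, -1 + 1·1, 5 + (-4)·1)
  = (5 + 5, -1 + 1, 5 - 4)
  = (10, 0, 1)

(10, 0, 1)


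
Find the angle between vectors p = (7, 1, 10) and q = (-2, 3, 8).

p·q = 7·(-2) + 1·3 + 10·8 = -14 + 3 + 80 = 69
|p| = √(7² + 1² + 10²) = √150 ≈ 12.25
|q| = √((-2)² + 3² + 8²) = √77 ≈ 8.775
cos θ = (p·q)/(|p||q|) = 69/(12.25·8.775) ≈ 0.642
θ = arccos(0.642) ≈ 50.06°

50.06°


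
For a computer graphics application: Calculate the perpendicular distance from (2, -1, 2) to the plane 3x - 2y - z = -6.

distance = |a·x₀ + b·y₀ + c·z₀ - d| / √(a² + b² + c²)
  = |3·2 + (-2)·(-1) + (-1)·2 - (-6)| / √(3² + (-2)² + (-1)²)
  = |6 + 2 - 2 + 6| / √(9 + 4 + 1)
  = |12| / √14
  = 12 / 3.742
  ≈ 3.207

3.207


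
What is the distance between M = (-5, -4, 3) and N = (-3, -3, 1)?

d = √[(x₂-x₁)² + (y₂-y₁)² + (z₂-z₁)²]
  = √[2² + 1² + (-2)²]
  = √[4 + 1 + 4]
  = √9
  ≈ 3

3


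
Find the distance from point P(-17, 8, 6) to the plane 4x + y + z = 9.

distance = |a·x₀ + b·y₀ + c·z₀ - d| / √(a² + b² + c²)
  = |4·(-17) + 1·8 + 1·6 - 9| / √(4² + 1² + 1²)
  = |-68 + 8 + 6 - 9| / √(16 + 1 + 1)
  = |-63| / √18
  = 63 / 4.243
  ≈ 14.85

14.85


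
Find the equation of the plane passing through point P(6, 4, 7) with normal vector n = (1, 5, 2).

The plane through P with normal n = (a, b, c) satisfies n·(r - P) = 0,
i.e. ax + by + cz = a·x₀ + b·y₀ + c·z₀.
d = 1·6 + 5·4 + 2·7
  = 6 + 20 + 14
  = 40
Equation: x + 5y + 2z = 40

x + 5y + 2z = 40


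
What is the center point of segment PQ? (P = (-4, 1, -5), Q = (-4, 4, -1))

M = ((x₁+x₂)/2, (y₁+y₂)/2, (z₁+z₂)/2)
  = ((-4 - 4)/2, (1 + 4)/2, (-5 - 1)/2)
  = (-8/2, 5/2, -6/2)
  = (-4, 2.5, -3)

(-4, 2.5, -3)


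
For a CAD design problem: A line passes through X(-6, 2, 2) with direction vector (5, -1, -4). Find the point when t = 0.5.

P(t) = X + t·d
  = (-6 + 5·0.5, 2 + (-1)·0.5, 2 + (-4)·0.5)
  = (-6 + 2.5, 2 - 0.5, 2 - 2)
  = (-3.5, 1.5, 0)

(-3.5, 1.5, 0)


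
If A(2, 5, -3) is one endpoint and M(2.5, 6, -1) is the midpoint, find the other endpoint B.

B = 2M - A
  = (2·2.5 - 2, 2·6 - 5, 2·(-1) - (-3))
  = (5 - 2, 12 - 5, -2 + 3)
  = (3, 7, 1)

(3, 7, 1)


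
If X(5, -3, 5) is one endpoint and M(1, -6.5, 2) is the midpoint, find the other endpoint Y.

Y = 2M - X
  = (2·1 - 5, 2·(-6.5) - (-3), 2·2 - 5)
  = (2 - 5, -13 + 3, 4 - 5)
  = (-3, -10, -1)

(-3, -10, -1)


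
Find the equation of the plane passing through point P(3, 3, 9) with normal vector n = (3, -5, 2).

The plane through P with normal n = (a, b, c) satisfies n·(r - P) = 0,
i.e. ax + by + cz = a·x₀ + b·y₀ + c·z₀.
d = 3·3 + (-5)·3 + 2·9
  = 9 - 15 + 18
  = 12
Equation: 3x - 5y + 2z = 12

3x - 5y + 2z = 12


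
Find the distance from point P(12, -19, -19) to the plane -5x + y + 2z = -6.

distance = |a·x₀ + b·y₀ + c·z₀ - d| / √(a² + b² + c²)
  = |(-5)·12 + 1·(-19) + 2·(-19) - (-6)| / √((-5)² + 1² + 2²)
  = |-60 - 19 - 38 + 6| / √(25 + 1 + 4)
  = |-111| / √30
  = 111 / 5.477
  ≈ 20.27

20.27


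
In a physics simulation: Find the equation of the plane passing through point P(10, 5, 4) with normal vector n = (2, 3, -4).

The plane through P with normal n = (a, b, c) satisfies n·(r - P) = 0,
i.e. ax + by + cz = a·x₀ + b·y₀ + c·z₀.
d = 2·10 + 3·5 + (-4)·4
  = 20 + 15 - 16
  = 19
Equation: 2x + 3y - 4z = 19

2x + 3y - 4z = 19


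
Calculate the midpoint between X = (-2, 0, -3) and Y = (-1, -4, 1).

M = ((x₁+x₂)/2, (y₁+y₂)/2, (z₁+z₂)/2)
  = ((-2 - 1)/2, (0 - 4)/2, (-3 + 1)/2)
  = (-3/2, -4/2, -2/2)
  = (-1.5, -2, -1)

(-1.5, -2, -1)


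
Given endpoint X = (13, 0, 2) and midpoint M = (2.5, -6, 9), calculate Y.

Y = 2M - X
  = (2·2.5 - 13, 2·(-6) - 0, 2·9 - 2)
  = (5 - 13, -12 + 0, 18 - 2)
  = (-8, -12, 16)

(-8, -12, 16)


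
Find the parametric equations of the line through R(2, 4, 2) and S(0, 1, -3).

Direction vector d = S - R = (0 - 2, 1 - 4, -3 - 2) = (-2, -3, -5)
Parametric form r = R + t·d:
x = 2 - 2t, y = 4 - 3t, z = 2 - 5t

x = 2 - 2t, y = 4 - 3t, z = 2 - 5t


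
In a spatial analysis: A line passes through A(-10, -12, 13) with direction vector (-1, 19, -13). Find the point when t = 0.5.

P(t) = A + t·d
  = (-10 + (-1)·0.5, -12 + 19·0.5, 13 + (-13)·0.5)
  = (-10 - 0.5, -12 + 9.5, 13 - 6.5)
  = (-10.5, -2.5, 6.5)

(-10.5, -2.5, 6.5)


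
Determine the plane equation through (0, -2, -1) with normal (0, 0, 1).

The plane through P with normal n = (a, b, c) satisfies n·(r - P) = 0,
i.e. ax + by + cz = a·x₀ + b·y₀ + c·z₀.
d = 0·0 + 0·(-2) + 1·(-1)
  = 0 + 0 - 1
  = -1
Equation: z = -1

z = -1


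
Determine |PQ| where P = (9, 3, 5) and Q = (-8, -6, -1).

d = √[(x₂-x₁)² + (y₂-y₁)² + (z₂-z₁)²]
  = √[(-17)² + (-9)² + (-6)²]
  = √[289 + 81 + 36]
  = √406
  ≈ 20.15

20.15


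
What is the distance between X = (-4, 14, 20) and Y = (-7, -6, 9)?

d = √[(x₂-x₁)² + (y₂-y₁)² + (z₂-z₁)²]
  = √[(-3)² + (-20)² + (-11)²]
  = √[9 + 400 + 121]
  = √530
  ≈ 23.02

23.02


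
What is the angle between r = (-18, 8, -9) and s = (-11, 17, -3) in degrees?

r·s = (-18)·(-11) + 8·17 + (-9)·(-3) = 198 + 136 + 27 = 361
|r| = √((-18)² + 8² + (-9)²) = √469 ≈ 21.66
|s| = √((-11)² + 17² + (-3)²) = √419 ≈ 20.47
cos θ = (r·s)/(|r||s|) = 361/(21.66·20.47) ≈ 0.8144
θ = arccos(0.8144) ≈ 35.48°

35.48°


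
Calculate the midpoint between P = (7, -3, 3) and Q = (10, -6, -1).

M = ((x₁+x₂)/2, (y₁+y₂)/2, (z₁+z₂)/2)
  = ((7 + 10)/2, (-3 - 6)/2, (3 - 1)/2)
  = (17/2, -9/2, 2/2)
  = (8.5, -4.5, 1)

(8.5, -4.5, 1)


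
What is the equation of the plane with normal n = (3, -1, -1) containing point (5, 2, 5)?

The plane through P with normal n = (a, b, c) satisfies n·(r - P) = 0,
i.e. ax + by + cz = a·x₀ + b·y₀ + c·z₀.
d = 3·5 + (-1)·2 + (-1)·5
  = 15 - 2 - 5
  = 8
Equation: 3x - y - z = 8

3x - y - z = 8


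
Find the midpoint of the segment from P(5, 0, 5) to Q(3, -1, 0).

M = ((x₁+x₂)/2, (y₁+y₂)/2, (z₁+z₂)/2)
  = ((5 + 3)/2, (0 - 1)/2, (5 + 0)/2)
  = (8/2, -1/2, 5/2)
  = (4, -0.5, 2.5)

(4, -0.5, 2.5)


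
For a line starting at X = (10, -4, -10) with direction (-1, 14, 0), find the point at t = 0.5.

P(t) = X + t·d
  = (10 + (-1)·0.5, -4 + 14·0.5, -10 + 0·0.5)
  = (10 - 0.5, -4 + 7, -10 + 0)
  = (9.5, 3, -10)

(9.5, 3, -10)


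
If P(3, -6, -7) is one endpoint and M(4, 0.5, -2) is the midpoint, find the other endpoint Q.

Q = 2M - P
  = (2·4 - 3, 2·0.5 - (-6), 2·(-2) - (-7))
  = (8 - 3, 1 + 6, -4 + 7)
  = (5, 7, 3)

(5, 7, 3)


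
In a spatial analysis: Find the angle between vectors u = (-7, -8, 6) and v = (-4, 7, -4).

u·v = (-7)·(-4) + (-8)·7 + 6·(-4) = 28 - 56 - 24 = -52
|u| = √((-7)² + (-8)² + 6²) = √149 ≈ 12.21
|v| = √((-4)² + 7² + (-4)²) = √81 ≈ 9
cos θ = (u·v)/(|u||v|) = -52/(12.21·9) ≈ -0.4733
θ = arccos(-0.4733) ≈ 118.3°

118.3°


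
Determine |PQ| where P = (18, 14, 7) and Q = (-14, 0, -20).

d = √[(x₂-x₁)² + (y₂-y₁)² + (z₂-z₁)²]
  = √[(-32)² + (-14)² + (-27)²]
  = √[1024 + 196 + 729]
  = √1949
  ≈ 44.15

44.15


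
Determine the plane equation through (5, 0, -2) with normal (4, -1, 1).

The plane through P with normal n = (a, b, c) satisfies n·(r - P) = 0,
i.e. ax + by + cz = a·x₀ + b·y₀ + c·z₀.
d = 4·5 + (-1)·0 + 1·(-2)
  = 20 + 0 - 2
  = 18
Equation: 4x - y + z = 18

4x - y + z = 18


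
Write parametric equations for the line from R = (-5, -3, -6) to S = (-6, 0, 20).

Direction vector d = S - R = (-6 + 5, 0 + 3, 20 + 6) = (-1, 3, 26)
Parametric form r = R + t·d:
x = -5 - t, y = -3 + 3t, z = -6 + 26t

x = -5 - t, y = -3 + 3t, z = -6 + 26t


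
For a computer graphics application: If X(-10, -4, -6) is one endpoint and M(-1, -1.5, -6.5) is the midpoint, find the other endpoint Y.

Y = 2M - X
  = (2·(-1) - (-10), 2·(-1.5) - (-4), 2·(-6.5) - (-6))
  = (-2 + 10, -3 + 4, -13 + 6)
  = (8, 1, -7)

(8, 1, -7)


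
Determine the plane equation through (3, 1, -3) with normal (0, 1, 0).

The plane through P with normal n = (a, b, c) satisfies n·(r - P) = 0,
i.e. ax + by + cz = a·x₀ + b·y₀ + c·z₀.
d = 0·3 + 1·1 + 0·(-3)
  = 0 + 1 + 0
  = 1
Equation: y = 1

y = 1


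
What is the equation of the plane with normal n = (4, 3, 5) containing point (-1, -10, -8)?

The plane through P with normal n = (a, b, c) satisfies n·(r - P) = 0,
i.e. ax + by + cz = a·x₀ + b·y₀ + c·z₀.
d = 4·(-1) + 3·(-10) + 5·(-8)
  = -4 - 30 - 40
  = -74
Equation: 4x + 3y + 5z = -74

4x + 3y + 5z = -74


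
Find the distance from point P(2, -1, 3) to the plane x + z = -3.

distance = |a·x₀ + b·y₀ + c·z₀ - d| / √(a² + b² + c²)
  = |1·2 + 0·(-1) + 1·3 - (-3)| / √(1² + 0² + 1²)
  = |2 + 0 + 3 + 3| / √(1 + 0 + 1)
  = |8| / √2
  = 8 / 1.414
  ≈ 5.657

5.657


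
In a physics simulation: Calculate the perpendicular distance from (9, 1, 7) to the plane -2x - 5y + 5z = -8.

distance = |a·x₀ + b·y₀ + c·z₀ - d| / √(a² + b² + c²)
  = |(-2)·9 + (-5)·1 + 5·7 - (-8)| / √((-2)² + (-5)² + 5²)
  = |-18 - 5 + 35 + 8| / √(4 + 25 + 25)
  = |20| / √54
  = 20 / 7.348
  ≈ 2.722

2.722


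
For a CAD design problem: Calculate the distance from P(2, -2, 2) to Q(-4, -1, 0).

d = √[(x₂-x₁)² + (y₂-y₁)² + (z₂-z₁)²]
  = √[(-6)² + 1² + (-2)²]
  = √[36 + 1 + 4]
  = √41
  ≈ 6.403

6.403


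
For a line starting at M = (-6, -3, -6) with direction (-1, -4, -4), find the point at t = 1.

P(t) = M + t·d
  = (-6 + (-1)·1, -3 + (-4)·1, -6 + (-4)·1)
  = (-6 - 1, -3 - 4, -6 - 4)
  = (-7, -7, -10)

(-7, -7, -10)


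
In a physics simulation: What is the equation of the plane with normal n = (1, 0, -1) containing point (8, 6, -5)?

The plane through P with normal n = (a, b, c) satisfies n·(r - P) = 0,
i.e. ax + by + cz = a·x₀ + b·y₀ + c·z₀.
d = 1·8 + 0·6 + (-1)·(-5)
  = 8 + 0 + 5
  = 13
Equation: x - z = 13

x - z = 13


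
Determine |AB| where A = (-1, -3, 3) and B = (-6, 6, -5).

d = √[(x₂-x₁)² + (y₂-y₁)² + (z₂-z₁)²]
  = √[(-5)² + 9² + (-8)²]
  = √[25 + 81 + 64]
  = √170
  ≈ 13.04

13.04


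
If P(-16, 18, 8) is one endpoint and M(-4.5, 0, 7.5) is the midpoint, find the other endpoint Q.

Q = 2M - P
  = (2·(-4.5) - (-16), 2·0 - 18, 2·7.5 - 8)
  = (-9 + 16, 0 - 18, 15 - 8)
  = (7, -18, 7)

(7, -18, 7)


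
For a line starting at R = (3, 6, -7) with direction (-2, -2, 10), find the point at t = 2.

P(t) = R + t·d
  = (3 + (-2)·2, 6 + (-2)·2, -7 + 10·2)
  = (3 - 4, 6 - 4, -7 + 20)
  = (-1, 2, 13)

(-1, 2, 13)


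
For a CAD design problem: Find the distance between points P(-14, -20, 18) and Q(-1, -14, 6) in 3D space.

d = √[(x₂-x₁)² + (y₂-y₁)² + (z₂-z₁)²]
  = √[13² + 6² + (-12)²]
  = √[169 + 36 + 144]
  = √349
  ≈ 18.68

18.68


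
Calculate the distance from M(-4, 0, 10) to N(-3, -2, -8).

d = √[(x₂-x₁)² + (y₂-y₁)² + (z₂-z₁)²]
  = √[1² + (-2)² + (-18)²]
  = √[1 + 4 + 324]
  = √329
  ≈ 18.14

18.14


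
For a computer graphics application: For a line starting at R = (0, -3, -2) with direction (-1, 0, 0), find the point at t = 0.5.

P(t) = R + t·d
  = (0 + (-1)·0.5, -3 + 0·0.5, -2 + 0·0.5)
  = (0 - 0.5, -3 + 0, -2 + 0)
  = (-0.5, -3, -2)

(-0.5, -3, -2)


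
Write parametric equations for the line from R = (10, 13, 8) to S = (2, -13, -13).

Direction vector d = S - R = (2 - 10, -13 - 13, -13 - 8) = (-8, -26, -21)
Parametric form r = R + t·d:
x = 10 - 8t, y = 13 - 26t, z = 8 - 21t

x = 10 - 8t, y = 13 - 26t, z = 8 - 21t


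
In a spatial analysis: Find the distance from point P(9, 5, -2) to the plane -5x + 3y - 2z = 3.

distance = |a·x₀ + b·y₀ + c·z₀ - d| / √(a² + b² + c²)
  = |(-5)·9 + 3·5 + (-2)·(-2) - 3| / √((-5)² + 3² + (-2)²)
  = |-45 + 15 + 4 - 3| / √(25 + 9 + 4)
  = |-29| / √38
  = 29 / 6.164
  ≈ 4.704

4.704


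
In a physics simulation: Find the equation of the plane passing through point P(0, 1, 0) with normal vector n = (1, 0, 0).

The plane through P with normal n = (a, b, c) satisfies n·(r - P) = 0,
i.e. ax + by + cz = a·x₀ + b·y₀ + c·z₀.
d = 1·0 + 0·1 + 0·0
  = 0 + 0 + 0
  = 0
Equation: x = 0

x = 0


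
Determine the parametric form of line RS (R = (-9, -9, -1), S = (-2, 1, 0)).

Direction vector d = S - R = (-2 + 9, 1 + 9, 0 + 1) = (7, 10, 1)
Parametric form r = R + t·d:
x = -9 + 7t, y = -9 + 10t, z = -1 + t

x = -9 + 7t, y = -9 + 10t, z = -1 + t


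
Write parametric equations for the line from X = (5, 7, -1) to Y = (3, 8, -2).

Direction vector d = Y - X = (3 - 5, 8 - 7, -2 + 1) = (-2, 1, -1)
Parametric form r = X + t·d:
x = 5 - 2t, y = 7 + t, z = -1 - t

x = 5 - 2t, y = 7 + t, z = -1 - t


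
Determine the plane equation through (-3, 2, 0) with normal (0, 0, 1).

The plane through P with normal n = (a, b, c) satisfies n·(r - P) = 0,
i.e. ax + by + cz = a·x₀ + b·y₀ + c·z₀.
d = 0·(-3) + 0·2 + 1·0
  = 0 + 0 + 0
  = 0
Equation: z = 0

z = 0


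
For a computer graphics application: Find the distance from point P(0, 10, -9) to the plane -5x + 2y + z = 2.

distance = |a·x₀ + b·y₀ + c·z₀ - d| / √(a² + b² + c²)
  = |(-5)·0 + 2·10 + 1·(-9) - 2| / √((-5)² + 2² + 1²)
  = |0 + 20 - 9 - 2| / √(25 + 4 + 1)
  = |9| / √30
  = 9 / 5.477
  ≈ 1.643

1.643


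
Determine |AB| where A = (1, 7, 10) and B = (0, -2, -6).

d = √[(x₂-x₁)² + (y₂-y₁)² + (z₂-z₁)²]
  = √[(-1)² + (-9)² + (-16)²]
  = √[1 + 81 + 256]
  = √338
  ≈ 18.38

18.38


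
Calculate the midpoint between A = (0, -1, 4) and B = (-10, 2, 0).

M = ((x₁+x₂)/2, (y₁+y₂)/2, (z₁+z₂)/2)
  = ((0 - 10)/2, (-1 + 2)/2, (4 + 0)/2)
  = (-10/2, 1/2, 4/2)
  = (-5, 0.5, 2)

(-5, 0.5, 2)


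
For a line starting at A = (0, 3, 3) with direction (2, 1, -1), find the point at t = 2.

P(t) = A + t·d
  = (0 + 2·2, 3 + 1·2, 3 + (-1)·2)
  = (0 + 4, 3 + 2, 3 - 2)
  = (4, 5, 1)

(4, 5, 1)


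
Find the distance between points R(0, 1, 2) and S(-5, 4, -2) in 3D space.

d = √[(x₂-x₁)² + (y₂-y₁)² + (z₂-z₁)²]
  = √[(-5)² + 3² + (-4)²]
  = √[25 + 9 + 16]
  = √50
  ≈ 7.071

7.071


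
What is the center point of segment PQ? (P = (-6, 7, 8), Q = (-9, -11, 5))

M = ((x₁+x₂)/2, (y₁+y₂)/2, (z₁+z₂)/2)
  = ((-6 - 9)/2, (7 - 11)/2, (8 + 5)/2)
  = (-15/2, -4/2, 13/2)
  = (-7.5, -2, 6.5)

(-7.5, -2, 6.5)


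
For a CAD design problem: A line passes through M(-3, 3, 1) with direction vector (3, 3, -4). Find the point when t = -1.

P(t) = M + t·d
  = (-3 + 3·(-1), 3 + 3·(-1), 1 + (-4)·(-1))
  = (-3 - 3, 3 - 3, 1 + 4)
  = (-6, 0, 5)

(-6, 0, 5)


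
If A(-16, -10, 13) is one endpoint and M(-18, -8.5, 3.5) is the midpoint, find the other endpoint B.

B = 2M - A
  = (2·(-18) - (-16), 2·(-8.5) - (-10), 2·3.5 - 13)
  = (-36 + 16, -17 + 10, 7 - 13)
  = (-20, -7, -6)

(-20, -7, -6)


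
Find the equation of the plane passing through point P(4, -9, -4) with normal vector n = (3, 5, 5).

The plane through P with normal n = (a, b, c) satisfies n·(r - P) = 0,
i.e. ax + by + cz = a·x₀ + b·y₀ + c·z₀.
d = 3·4 + 5·(-9) + 5·(-4)
  = 12 - 45 - 20
  = -53
Equation: 3x + 5y + 5z = -53

3x + 5y + 5z = -53


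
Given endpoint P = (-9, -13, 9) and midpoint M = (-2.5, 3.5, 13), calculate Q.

Q = 2M - P
  = (2·(-2.5) - (-9), 2·3.5 - (-13), 2·13 - 9)
  = (-5 + 9, 7 + 13, 26 - 9)
  = (4, 20, 17)

(4, 20, 17)


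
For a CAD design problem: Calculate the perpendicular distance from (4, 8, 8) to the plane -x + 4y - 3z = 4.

distance = |a·x₀ + b·y₀ + c·z₀ - d| / √(a² + b² + c²)
  = |(-1)·4 + 4·8 + (-3)·8 - 4| / √((-1)² + 4² + (-3)²)
  = |-4 + 32 - 24 - 4| / √(1 + 16 + 9)
  = |0| / √26
  = 0 / 5.099
  ≈ 0

0


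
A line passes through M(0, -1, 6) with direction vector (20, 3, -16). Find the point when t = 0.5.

P(t) = M + t·d
  = (0 + 20·0.5, -1 + 3·0.5, 6 + (-16)·0.5)
  = (0 + 10, -1 + 1.5, 6 - 8)
  = (10, 0.5, -2)

(10, 0.5, -2)


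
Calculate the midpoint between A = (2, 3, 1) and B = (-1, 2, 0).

M = ((x₁+x₂)/2, (y₁+y₂)/2, (z₁+z₂)/2)
  = ((2 - 1)/2, (3 + 2)/2, (1 + 0)/2)
  = (1/2, 5/2, 1/2)
  = (0.5, 2.5, 0.5)

(0.5, 2.5, 0.5)


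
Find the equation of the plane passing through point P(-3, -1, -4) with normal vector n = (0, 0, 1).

The plane through P with normal n = (a, b, c) satisfies n·(r - P) = 0,
i.e. ax + by + cz = a·x₀ + b·y₀ + c·z₀.
d = 0·(-3) + 0·(-1) + 1·(-4)
  = 0 + 0 - 4
  = -4
Equation: z = -4

z = -4


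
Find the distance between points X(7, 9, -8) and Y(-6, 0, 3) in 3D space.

d = √[(x₂-x₁)² + (y₂-y₁)² + (z₂-z₁)²]
  = √[(-13)² + (-9)² + 11²]
  = √[169 + 81 + 121]
  = √371
  ≈ 19.26

19.26


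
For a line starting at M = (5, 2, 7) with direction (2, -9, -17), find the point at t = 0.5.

P(t) = M + t·d
  = (5 + 2·0.5, 2 + (-9)·0.5, 7 + (-17)·0.5)
  = (5 + 1, 2 - 4.5, 7 - 8.5)
  = (6, -2.5, -1.5)

(6, -2.5, -1.5)


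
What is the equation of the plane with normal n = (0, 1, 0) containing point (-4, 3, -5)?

The plane through P with normal n = (a, b, c) satisfies n·(r - P) = 0,
i.e. ax + by + cz = a·x₀ + b·y₀ + c·z₀.
d = 0·(-4) + 1·3 + 0·(-5)
  = 0 + 3 + 0
  = 3
Equation: y = 3

y = 3


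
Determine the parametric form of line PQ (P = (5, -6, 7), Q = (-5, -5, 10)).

Direction vector d = Q - P = (-5 - 5, -5 + 6, 10 - 7) = (-10, 1, 3)
Parametric form r = P + t·d:
x = 5 - 10t, y = -6 + t, z = 7 + 3t

x = 5 - 10t, y = -6 + t, z = 7 + 3t


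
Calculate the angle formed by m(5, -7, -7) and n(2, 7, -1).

m·n = 5·2 + (-7)·7 + (-7)·(-1) = 10 - 49 + 7 = -32
|m| = √(5² + (-7)² + (-7)²) = √123 ≈ 11.09
|n| = √(2² + 7² + (-1)²) = √54 ≈ 7.348
cos θ = (m·n)/(|m||n|) = -32/(11.09·7.348) ≈ -0.3926
θ = arccos(-0.3926) ≈ 113.1°

113.1°


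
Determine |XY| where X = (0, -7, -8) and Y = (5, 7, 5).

d = √[(x₂-x₁)² + (y₂-y₁)² + (z₂-z₁)²]
  = √[5² + 14² + 13²]
  = √[25 + 196 + 169]
  = √390
  ≈ 19.75

19.75


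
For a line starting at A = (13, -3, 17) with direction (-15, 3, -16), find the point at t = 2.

P(t) = A + t·d
  = (13 + (-15)·2, -3 + 3·2, 17 + (-16)·2)
  = (13 - 30, -3 + 6, 17 - 32)
  = (-17, 3, -15)

(-17, 3, -15)


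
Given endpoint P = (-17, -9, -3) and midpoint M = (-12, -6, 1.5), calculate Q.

Q = 2M - P
  = (2·(-12) - (-17), 2·(-6) - (-9), 2·1.5 - (-3))
  = (-24 + 17, -12 + 9, 3 + 3)
  = (-7, -3, 6)

(-7, -3, 6)


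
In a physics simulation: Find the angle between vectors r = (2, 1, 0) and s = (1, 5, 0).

r·s = 2·1 + 1·5 + 0·0 = 2 + 5 + 0 = 7
|r| = √(2² + 1² + 0²) = √5 ≈ 2.236
|s| = √(1² + 5² + 0²) = √26 ≈ 5.099
cos θ = (r·s)/(|r||s|) = 7/(2.236·5.099) ≈ 0.6139
θ = arccos(0.6139) ≈ 52.13°

52.13°


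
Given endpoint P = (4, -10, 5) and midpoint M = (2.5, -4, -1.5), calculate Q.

Q = 2M - P
  = (2·2.5 - 4, 2·(-4) - (-10), 2·(-1.5) - 5)
  = (5 - 4, -8 + 10, -3 - 5)
  = (1, 2, -8)

(1, 2, -8)


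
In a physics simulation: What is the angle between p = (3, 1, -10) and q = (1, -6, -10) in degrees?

p·q = 3·1 + 1·(-6) + (-10)·(-10) = 3 - 6 + 100 = 97
|p| = √(3² + 1² + (-10)²) = √110 ≈ 10.49
|q| = √(1² + (-6)² + (-10)²) = √137 ≈ 11.7
cos θ = (p·q)/(|p||q|) = 97/(10.49·11.7) ≈ 0.7902
θ = arccos(0.7902) ≈ 37.8°

37.8°


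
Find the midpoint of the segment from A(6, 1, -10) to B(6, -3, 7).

M = ((x₁+x₂)/2, (y₁+y₂)/2, (z₁+z₂)/2)
  = ((6 + 6)/2, (1 - 3)/2, (-10 + 7)/2)
  = (12/2, -2/2, -3/2)
  = (6, -1, -1.5)

(6, -1, -1.5)


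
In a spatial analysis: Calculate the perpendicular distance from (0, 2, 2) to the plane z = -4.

distance = |a·x₀ + b·y₀ + c·z₀ - d| / √(a² + b² + c²)
  = |0·0 + 0·2 + 1·2 - (-4)| / √(0² + 0² + 1²)
  = |0 + 0 + 2 + 4| / √(0 + 0 + 1)
  = |6| / √1
  = 6 / 1
  ≈ 6

6


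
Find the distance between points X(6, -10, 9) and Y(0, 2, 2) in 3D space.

d = √[(x₂-x₁)² + (y₂-y₁)² + (z₂-z₁)²]
  = √[(-6)² + 12² + (-7)²]
  = √[36 + 144 + 49]
  = √229
  ≈ 15.13

15.13


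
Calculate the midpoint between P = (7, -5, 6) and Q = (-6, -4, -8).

M = ((x₁+x₂)/2, (y₁+y₂)/2, (z₁+z₂)/2)
  = ((7 - 6)/2, (-5 - 4)/2, (6 - 8)/2)
  = (1/2, -9/2, -2/2)
  = (0.5, -4.5, -1)

(0.5, -4.5, -1)


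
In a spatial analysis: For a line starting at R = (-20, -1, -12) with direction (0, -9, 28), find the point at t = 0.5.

P(t) = R + t·d
  = (-20 + 0·0.5, -1 + (-9)·0.5, -12 + 28·0.5)
  = (-20 + 0, -1 - 4.5, -12 + 14)
  = (-20, -5.5, 2)

(-20, -5.5, 2)


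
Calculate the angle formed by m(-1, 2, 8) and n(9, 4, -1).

m·n = (-1)·9 + 2·4 + 8·(-1) = -9 + 8 - 8 = -9
|m| = √((-1)² + 2² + 8²) = √69 ≈ 8.307
|n| = √(9² + 4² + (-1)²) = √98 ≈ 9.899
cos θ = (m·n)/(|m||n|) = -9/(8.307·9.899) ≈ -0.1094
θ = arccos(-0.1094) ≈ 96.28°

96.28°


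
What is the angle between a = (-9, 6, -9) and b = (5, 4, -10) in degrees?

a·b = (-9)·5 + 6·4 + (-9)·(-10) = -45 + 24 + 90 = 69
|a| = √((-9)² + 6² + (-9)²) = √198 ≈ 14.07
|b| = √(5² + 4² + (-10)²) = √141 ≈ 11.87
cos θ = (a·b)/(|a||b|) = 69/(14.07·11.87) ≈ 0.413
θ = arccos(0.413) ≈ 65.61°

65.61°


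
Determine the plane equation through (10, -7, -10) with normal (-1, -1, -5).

The plane through P with normal n = (a, b, c) satisfies n·(r - P) = 0,
i.e. ax + by + cz = a·x₀ + b·y₀ + c·z₀.
d = (-1)·10 + (-1)·(-7) + (-5)·(-10)
  = -10 + 7 + 50
  = 47
Equation: -x - y - 5z = 47

-x - y - 5z = 47


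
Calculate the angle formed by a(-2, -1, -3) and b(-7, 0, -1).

a·b = (-2)·(-7) + (-1)·0 + (-3)·(-1) = 14 + 0 + 3 = 17
|a| = √((-2)² + (-1)² + (-3)²) = √14 ≈ 3.742
|b| = √((-7)² + 0² + (-1)²) = √50 ≈ 7.071
cos θ = (a·b)/(|a||b|) = 17/(3.742·7.071) ≈ 0.6425
θ = arccos(0.6425) ≈ 50.02°

50.02°


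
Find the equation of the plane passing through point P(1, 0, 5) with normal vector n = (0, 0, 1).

The plane through P with normal n = (a, b, c) satisfies n·(r - P) = 0,
i.e. ax + by + cz = a·x₀ + b·y₀ + c·z₀.
d = 0·1 + 0·0 + 1·5
  = 0 + 0 + 5
  = 5
Equation: z = 5

z = 5


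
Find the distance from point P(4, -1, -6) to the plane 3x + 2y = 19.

distance = |a·x₀ + b·y₀ + c·z₀ - d| / √(a² + b² + c²)
  = |3·4 + 2·(-1) + 0·(-6) - 19| / √(3² + 2² + 0²)
  = |12 - 2 + 0 - 19| / √(9 + 4 + 0)
  = |-9| / √13
  = 9 / 3.606
  ≈ 2.496

2.496


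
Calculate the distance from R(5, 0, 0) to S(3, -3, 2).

d = √[(x₂-x₁)² + (y₂-y₁)² + (z₂-z₁)²]
  = √[(-2)² + (-3)² + 2²]
  = √[4 + 9 + 4]
  = √17
  ≈ 4.123

4.123


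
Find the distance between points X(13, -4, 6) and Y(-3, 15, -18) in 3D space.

d = √[(x₂-x₁)² + (y₂-y₁)² + (z₂-z₁)²]
  = √[(-16)² + 19² + (-24)²]
  = √[256 + 361 + 576]
  = √1193
  ≈ 34.54

34.54


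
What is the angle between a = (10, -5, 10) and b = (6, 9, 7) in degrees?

a·b = 10·6 + (-5)·9 + 10·7 = 60 - 45 + 70 = 85
|a| = √(10² + (-5)² + 10²) = √225 ≈ 15
|b| = √(6² + 9² + 7²) = √166 ≈ 12.88
cos θ = (a·b)/(|a||b|) = 85/(15·12.88) ≈ 0.4398
θ = arccos(0.4398) ≈ 63.91°

63.91°


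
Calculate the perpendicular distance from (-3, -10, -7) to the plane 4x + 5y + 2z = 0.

distance = |a·x₀ + b·y₀ + c·z₀ - d| / √(a² + b² + c²)
  = |4·(-3) + 5·(-10) + 2·(-7) - 0| / √(4² + 5² + 2²)
  = |-12 - 50 - 14 + 0| / √(16 + 25 + 4)
  = |-76| / √45
  = 76 / 6.708
  ≈ 11.33

11.33


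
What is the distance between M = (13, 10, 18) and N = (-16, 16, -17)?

d = √[(x₂-x₁)² + (y₂-y₁)² + (z₂-z₁)²]
  = √[(-29)² + 6² + (-35)²]
  = √[841 + 36 + 1225]
  = √2102
  ≈ 45.85

45.85


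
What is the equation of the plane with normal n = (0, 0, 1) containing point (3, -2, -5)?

The plane through P with normal n = (a, b, c) satisfies n·(r - P) = 0,
i.e. ax + by + cz = a·x₀ + b·y₀ + c·z₀.
d = 0·3 + 0·(-2) + 1·(-5)
  = 0 + 0 - 5
  = -5
Equation: z = -5

z = -5


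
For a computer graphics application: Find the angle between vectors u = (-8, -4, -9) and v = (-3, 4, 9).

u·v = (-8)·(-3) + (-4)·4 + (-9)·9 = 24 - 16 - 81 = -73
|u| = √((-8)² + (-4)² + (-9)²) = √161 ≈ 12.69
|v| = √((-3)² + 4² + 9²) = √106 ≈ 10.3
cos θ = (u·v)/(|u||v|) = -73/(12.69·10.3) ≈ -0.5588
θ = arccos(-0.5588) ≈ 124°

124°


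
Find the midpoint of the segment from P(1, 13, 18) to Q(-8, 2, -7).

M = ((x₁+x₂)/2, (y₁+y₂)/2, (z₁+z₂)/2)
  = ((1 - 8)/2, (13 + 2)/2, (18 - 7)/2)
  = (-7/2, 15/2, 11/2)
  = (-3.5, 7.5, 5.5)

(-3.5, 7.5, 5.5)


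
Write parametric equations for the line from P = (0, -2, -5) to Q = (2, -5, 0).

Direction vector d = Q - P = (2 + 0, -5 + 2, 0 + 5) = (2, -3, 5)
Parametric form r = P + t·d:
x = 0 + 2t, y = -2 - 3t, z = -5 + 5t

x = 0 + 2t, y = -2 - 3t, z = -5 + 5t


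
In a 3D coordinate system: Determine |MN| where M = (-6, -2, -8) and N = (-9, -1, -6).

d = √[(x₂-x₁)² + (y₂-y₁)² + (z₂-z₁)²]
  = √[(-3)² + 1² + 2²]
  = √[9 + 1 + 4]
  = √14
  ≈ 3.742

3.742


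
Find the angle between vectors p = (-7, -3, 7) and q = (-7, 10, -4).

p·q = (-7)·(-7) + (-3)·10 + 7·(-4) = 49 - 30 - 28 = -9
|p| = √((-7)² + (-3)² + 7²) = √107 ≈ 10.34
|q| = √((-7)² + 10² + (-4)²) = √165 ≈ 12.85
cos θ = (p·q)/(|p||q|) = -9/(10.34·12.85) ≈ -0.06773
θ = arccos(-0.06773) ≈ 93.88°

93.88°


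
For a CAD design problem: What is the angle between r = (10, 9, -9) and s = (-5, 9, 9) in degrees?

r·s = 10·(-5) + 9·9 + (-9)·9 = -50 + 81 - 81 = -50
|r| = √(10² + 9² + (-9)²) = √262 ≈ 16.19
|s| = √((-5)² + 9² + 9²) = √187 ≈ 13.67
cos θ = (r·s)/(|r||s|) = -50/(16.19·13.67) ≈ -0.2259
θ = arccos(-0.2259) ≈ 103.1°

103.1°


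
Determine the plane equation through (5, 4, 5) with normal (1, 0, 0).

The plane through P with normal n = (a, b, c) satisfies n·(r - P) = 0,
i.e. ax + by + cz = a·x₀ + b·y₀ + c·z₀.
d = 1·5 + 0·4 + 0·5
  = 5 + 0 + 0
  = 5
Equation: x = 5

x = 5


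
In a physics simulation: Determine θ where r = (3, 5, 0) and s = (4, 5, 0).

r·s = 3·4 + 5·5 + 0·0 = 12 + 25 + 0 = 37
|r| = √(3² + 5² + 0²) = √34 ≈ 5.831
|s| = √(4² + 5² + 0²) = √41 ≈ 6.403
cos θ = (r·s)/(|r||s|) = 37/(5.831·6.403) ≈ 0.991
θ = arccos(0.991) ≈ 7.696°

7.696°


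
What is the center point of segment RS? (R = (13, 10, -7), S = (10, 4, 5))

M = ((x₁+x₂)/2, (y₁+y₂)/2, (z₁+z₂)/2)
  = ((13 + 10)/2, (10 + 4)/2, (-7 + 5)/2)
  = (23/2, 14/2, -2/2)
  = (11.5, 7, -1)

(11.5, 7, -1)


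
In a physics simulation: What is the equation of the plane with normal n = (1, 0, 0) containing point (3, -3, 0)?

The plane through P with normal n = (a, b, c) satisfies n·(r - P) = 0,
i.e. ax + by + cz = a·x₀ + b·y₀ + c·z₀.
d = 1·3 + 0·(-3) + 0·0
  = 3 + 0 + 0
  = 3
Equation: x = 3

x = 3


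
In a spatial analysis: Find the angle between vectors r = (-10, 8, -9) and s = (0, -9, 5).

r·s = (-10)·0 + 8·(-9) + (-9)·5 = 0 - 72 - 45 = -117
|r| = √((-10)² + 8² + (-9)²) = √245 ≈ 15.65
|s| = √(0² + (-9)² + 5²) = √106 ≈ 10.3
cos θ = (r·s)/(|r||s|) = -117/(15.65·10.3) ≈ -0.726
θ = arccos(-0.726) ≈ 136.6°

136.6°


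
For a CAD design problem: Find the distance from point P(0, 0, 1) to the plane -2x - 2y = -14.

distance = |a·x₀ + b·y₀ + c·z₀ - d| / √(a² + b² + c²)
  = |(-2)·0 + (-2)·0 + 0·1 - (-14)| / √((-2)² + (-2)² + 0²)
  = |0 + 0 + 0 + 14| / √(4 + 4 + 0)
  = |14| / √8
  = 14 / 2.828
  ≈ 4.95

4.95


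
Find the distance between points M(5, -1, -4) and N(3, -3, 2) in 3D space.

d = √[(x₂-x₁)² + (y₂-y₁)² + (z₂-z₁)²]
  = √[(-2)² + (-2)² + 6²]
  = √[4 + 4 + 36]
  = √44
  ≈ 6.633

6.633


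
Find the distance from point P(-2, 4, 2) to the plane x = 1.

distance = |a·x₀ + b·y₀ + c·z₀ - d| / √(a² + b² + c²)
  = |1·(-2) + 0·4 + 0·2 - 1| / √(1² + 0² + 0²)
  = |-2 + 0 + 0 - 1| / √(1 + 0 + 0)
  = |-3| / √1
  = 3 / 1
  ≈ 3

3


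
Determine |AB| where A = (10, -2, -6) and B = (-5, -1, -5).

d = √[(x₂-x₁)² + (y₂-y₁)² + (z₂-z₁)²]
  = √[(-15)² + 1² + 1²]
  = √[225 + 1 + 1]
  = √227
  ≈ 15.07

15.07


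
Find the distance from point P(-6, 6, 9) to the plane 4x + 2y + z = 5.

distance = |a·x₀ + b·y₀ + c·z₀ - d| / √(a² + b² + c²)
  = |4·(-6) + 2·6 + 1·9 - 5| / √(4² + 2² + 1²)
  = |-24 + 12 + 9 - 5| / √(16 + 4 + 1)
  = |-8| / √21
  = 8 / 4.583
  ≈ 1.746

1.746


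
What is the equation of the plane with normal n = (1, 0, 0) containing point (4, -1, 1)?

The plane through P with normal n = (a, b, c) satisfies n·(r - P) = 0,
i.e. ax + by + cz = a·x₀ + b·y₀ + c·z₀.
d = 1·4 + 0·(-1) + 0·1
  = 4 + 0 + 0
  = 4
Equation: x = 4

x = 4


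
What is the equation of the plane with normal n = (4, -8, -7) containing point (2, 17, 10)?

The plane through P with normal n = (a, b, c) satisfies n·(r - P) = 0,
i.e. ax + by + cz = a·x₀ + b·y₀ + c·z₀.
d = 4·2 + (-8)·17 + (-7)·10
  = 8 - 136 - 70
  = -198
Equation: 4x - 8y - 7z = -198

4x - 8y - 7z = -198


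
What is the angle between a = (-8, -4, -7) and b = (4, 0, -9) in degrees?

a·b = (-8)·4 + (-4)·0 + (-7)·(-9) = -32 + 0 + 63 = 31
|a| = √((-8)² + (-4)² + (-7)²) = √129 ≈ 11.36
|b| = √(4² + 0² + (-9)²) = √97 ≈ 9.849
cos θ = (a·b)/(|a||b|) = 31/(11.36·9.849) ≈ 0.2771
θ = arccos(0.2771) ≈ 73.91°

73.91°


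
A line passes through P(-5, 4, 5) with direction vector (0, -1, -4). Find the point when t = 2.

P(t) = P + t·d
  = (-5 + 0·2, 4 + (-1)·2, 5 + (-4)·2)
  = (-5 + 0, 4 - 2, 5 - 8)
  = (-5, 2, -3)

(-5, 2, -3)


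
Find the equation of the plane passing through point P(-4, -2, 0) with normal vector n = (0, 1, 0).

The plane through P with normal n = (a, b, c) satisfies n·(r - P) = 0,
i.e. ax + by + cz = a·x₀ + b·y₀ + c·z₀.
d = 0·(-4) + 1·(-2) + 0·0
  = 0 - 2 + 0
  = -2
Equation: y = -2

y = -2


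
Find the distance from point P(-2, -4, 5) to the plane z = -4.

distance = |a·x₀ + b·y₀ + c·z₀ - d| / √(a² + b² + c²)
  = |0·(-2) + 0·(-4) + 1·5 - (-4)| / √(0² + 0² + 1²)
  = |0 + 0 + 5 + 4| / √(0 + 0 + 1)
  = |9| / √1
  = 9 / 1
  ≈ 9

9


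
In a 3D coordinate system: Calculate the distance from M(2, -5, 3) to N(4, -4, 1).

d = √[(x₂-x₁)² + (y₂-y₁)² + (z₂-z₁)²]
  = √[2² + 1² + (-2)²]
  = √[4 + 1 + 4]
  = √9
  ≈ 3

3


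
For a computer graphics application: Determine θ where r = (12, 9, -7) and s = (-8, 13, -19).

r·s = 12·(-8) + 9·13 + (-7)·(-19) = -96 + 117 + 133 = 154
|r| = √(12² + 9² + (-7)²) = √274 ≈ 16.55
|s| = √((-8)² + 13² + (-19)²) = √594 ≈ 24.37
cos θ = (r·s)/(|r||s|) = 154/(16.55·24.37) ≈ 0.3817
θ = arccos(0.3817) ≈ 67.56°

67.56°


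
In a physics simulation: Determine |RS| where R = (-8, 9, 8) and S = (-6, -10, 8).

d = √[(x₂-x₁)² + (y₂-y₁)² + (z₂-z₁)²]
  = √[2² + (-19)² + 0²]
  = √[4 + 361 + 0]
  = √365
  ≈ 19.1

19.1


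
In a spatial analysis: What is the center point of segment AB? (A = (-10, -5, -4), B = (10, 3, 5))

M = ((x₁+x₂)/2, (y₁+y₂)/2, (z₁+z₂)/2)
  = ((-10 + 10)/2, (-5 + 3)/2, (-4 + 5)/2)
  = (0/2, -2/2, 1/2)
  = (0, -1, 0.5)

(0, -1, 0.5)


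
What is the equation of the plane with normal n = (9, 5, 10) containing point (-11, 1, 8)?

The plane through P with normal n = (a, b, c) satisfies n·(r - P) = 0,
i.e. ax + by + cz = a·x₀ + b·y₀ + c·z₀.
d = 9·(-11) + 5·1 + 10·8
  = -99 + 5 + 80
  = -14
Equation: 9x + 5y + 10z = -14

9x + 5y + 10z = -14


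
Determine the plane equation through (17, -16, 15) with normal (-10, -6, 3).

The plane through P with normal n = (a, b, c) satisfies n·(r - P) = 0,
i.e. ax + by + cz = a·x₀ + b·y₀ + c·z₀.
d = (-10)·17 + (-6)·(-16) + 3·15
  = -170 + 96 + 45
  = -29
Equation: -10x - 6y + 3z = -29

-10x - 6y + 3z = -29


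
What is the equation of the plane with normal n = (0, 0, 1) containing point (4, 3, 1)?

The plane through P with normal n = (a, b, c) satisfies n·(r - P) = 0,
i.e. ax + by + cz = a·x₀ + b·y₀ + c·z₀.
d = 0·4 + 0·3 + 1·1
  = 0 + 0 + 1
  = 1
Equation: z = 1

z = 1


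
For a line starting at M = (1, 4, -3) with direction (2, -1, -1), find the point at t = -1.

P(t) = M + t·d
  = (1 + 2·(-1), 4 + (-1)·(-1), -3 + (-1)·(-1))
  = (1 - 2, 4 + 1, -3 + 1)
  = (-1, 5, -2)

(-1, 5, -2)


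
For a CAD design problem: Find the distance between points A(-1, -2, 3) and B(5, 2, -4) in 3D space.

d = √[(x₂-x₁)² + (y₂-y₁)² + (z₂-z₁)²]
  = √[6² + 4² + (-7)²]
  = √[36 + 16 + 49]
  = √101
  ≈ 10.05

10.05


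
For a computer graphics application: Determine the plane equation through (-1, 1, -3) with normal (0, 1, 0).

The plane through P with normal n = (a, b, c) satisfies n·(r - P) = 0,
i.e. ax + by + cz = a·x₀ + b·y₀ + c·z₀.
d = 0·(-1) + 1·1 + 0·(-3)
  = 0 + 1 + 0
  = 1
Equation: y = 1

y = 1


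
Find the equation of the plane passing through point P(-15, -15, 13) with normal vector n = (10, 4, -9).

The plane through P with normal n = (a, b, c) satisfies n·(r - P) = 0,
i.e. ax + by + cz = a·x₀ + b·y₀ + c·z₀.
d = 10·(-15) + 4·(-15) + (-9)·13
  = -150 - 60 - 117
  = -327
Equation: 10x + 4y - 9z = -327

10x + 4y - 9z = -327


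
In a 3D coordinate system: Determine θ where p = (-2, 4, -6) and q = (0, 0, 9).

p·q = (-2)·0 + 4·0 + (-6)·9 = 0 + 0 - 54 = -54
|p| = √((-2)² + 4² + (-6)²) = √56 ≈ 7.483
|q| = √(0² + 0² + 9²) = √81 ≈ 9
cos θ = (p·q)/(|p||q|) = -54/(7.483·9) ≈ -0.8018
θ = arccos(-0.8018) ≈ 143.3°

143.3°
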